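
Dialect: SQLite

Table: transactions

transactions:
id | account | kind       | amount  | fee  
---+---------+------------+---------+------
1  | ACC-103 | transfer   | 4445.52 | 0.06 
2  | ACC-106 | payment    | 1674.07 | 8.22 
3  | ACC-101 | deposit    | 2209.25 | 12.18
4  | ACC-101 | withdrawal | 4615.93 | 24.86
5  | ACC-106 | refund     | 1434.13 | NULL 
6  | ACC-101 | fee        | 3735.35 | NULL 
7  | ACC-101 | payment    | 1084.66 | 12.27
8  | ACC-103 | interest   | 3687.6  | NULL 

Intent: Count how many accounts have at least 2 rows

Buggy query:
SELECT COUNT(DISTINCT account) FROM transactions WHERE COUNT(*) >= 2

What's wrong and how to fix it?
Bug: COUNT(*) cannot appear in WHERE; the per-group count doesn't exist yet

Fix: Use a subquery that GROUPs and filters with HAVING, then count its rows

Corrected query:
SELECT COUNT(*) FROM (SELECT account FROM transactions GROUP BY account HAVING COUNT(*) >= 2)

Result:
COUNT(*)
--------
3       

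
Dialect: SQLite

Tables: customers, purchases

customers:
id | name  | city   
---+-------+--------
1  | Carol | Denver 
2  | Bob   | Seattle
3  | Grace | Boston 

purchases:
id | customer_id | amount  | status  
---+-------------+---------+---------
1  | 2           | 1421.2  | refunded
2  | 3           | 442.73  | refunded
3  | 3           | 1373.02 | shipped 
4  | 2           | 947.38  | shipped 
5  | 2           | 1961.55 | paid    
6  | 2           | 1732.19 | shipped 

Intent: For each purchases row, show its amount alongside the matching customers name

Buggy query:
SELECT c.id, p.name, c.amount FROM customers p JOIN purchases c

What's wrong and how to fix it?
Bug: JOIN with no ON clause produces a cartesian product; every purchases row pairs with every customers row

Fix: Add ON c.customer_id = p.id to the JOIN

Corrected query:
SELECT c.id, p.name, c.amount FROM customers p JOIN purchases c ON c.customer_id = p.id

Result:
id | name  | amount 
---+-------+--------
1  | Bob   | 1421.2 
2  | Grace | 442.73 
3  | Grace | 1373.02
4  | Bob   | 947.38 
5  | Bob   | 1961.55
6  | Bob   | 1732.19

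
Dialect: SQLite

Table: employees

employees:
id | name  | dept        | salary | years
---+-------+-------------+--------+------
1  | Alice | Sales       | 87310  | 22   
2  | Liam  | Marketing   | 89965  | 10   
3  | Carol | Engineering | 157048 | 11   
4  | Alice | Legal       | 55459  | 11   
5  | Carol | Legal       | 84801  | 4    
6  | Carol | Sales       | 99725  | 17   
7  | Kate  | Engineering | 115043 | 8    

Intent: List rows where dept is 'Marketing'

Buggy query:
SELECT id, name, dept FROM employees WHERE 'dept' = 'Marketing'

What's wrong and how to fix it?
Bug: 'dept' in single quotes is a string literal, not the column; the comparison is literal-vs-literal and never true

Fix: Remove the quotes around the column name (or use double quotes for an identifier)

Corrected query:
SELECT id, name, dept FROM employees WHERE dept = 'Marketing'

Result:
id | name | dept     
---+------+----------
2  | Liam | Marketing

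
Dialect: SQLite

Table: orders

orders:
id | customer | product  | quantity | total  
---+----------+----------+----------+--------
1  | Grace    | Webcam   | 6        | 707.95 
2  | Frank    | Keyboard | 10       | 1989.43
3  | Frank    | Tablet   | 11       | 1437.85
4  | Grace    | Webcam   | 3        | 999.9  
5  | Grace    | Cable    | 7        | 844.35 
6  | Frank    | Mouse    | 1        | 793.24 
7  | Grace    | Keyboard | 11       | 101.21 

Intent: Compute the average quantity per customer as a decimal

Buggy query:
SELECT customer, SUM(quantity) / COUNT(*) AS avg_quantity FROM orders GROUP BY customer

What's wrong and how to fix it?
Bug: SUM(quantity) and COUNT(*) are both integers; the division truncates the fractional part

Fix: Multiply by 1.0 (or CAST to REAL) to force floating-point division

Corrected query:
SELECT customer, SUM(quantity) * 1.0 / COUNT(*) AS avg_quantity FROM orders GROUP BY customer

Result:
customer | avg_quantity
---------+-------------
Frank    | 7.333333    
Grace    | 6.75        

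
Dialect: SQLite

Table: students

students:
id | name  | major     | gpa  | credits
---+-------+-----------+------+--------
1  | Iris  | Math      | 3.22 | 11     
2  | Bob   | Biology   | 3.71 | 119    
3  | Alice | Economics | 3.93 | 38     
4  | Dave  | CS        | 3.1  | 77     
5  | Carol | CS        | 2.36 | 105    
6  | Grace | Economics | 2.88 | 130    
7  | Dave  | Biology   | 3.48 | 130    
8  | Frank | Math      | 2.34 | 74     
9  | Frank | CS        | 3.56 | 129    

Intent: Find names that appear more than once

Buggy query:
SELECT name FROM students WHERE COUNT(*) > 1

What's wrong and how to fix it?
Bug: COUNT(*) is an aggregate and cannot be used in WHERE

Fix: GROUP BY name, then filter groups with HAVING COUNT(*) > 1

Corrected query:
SELECT name FROM students GROUP BY name HAVING COUNT(*) > 1

Result:
name 
-----
Dave 
Frank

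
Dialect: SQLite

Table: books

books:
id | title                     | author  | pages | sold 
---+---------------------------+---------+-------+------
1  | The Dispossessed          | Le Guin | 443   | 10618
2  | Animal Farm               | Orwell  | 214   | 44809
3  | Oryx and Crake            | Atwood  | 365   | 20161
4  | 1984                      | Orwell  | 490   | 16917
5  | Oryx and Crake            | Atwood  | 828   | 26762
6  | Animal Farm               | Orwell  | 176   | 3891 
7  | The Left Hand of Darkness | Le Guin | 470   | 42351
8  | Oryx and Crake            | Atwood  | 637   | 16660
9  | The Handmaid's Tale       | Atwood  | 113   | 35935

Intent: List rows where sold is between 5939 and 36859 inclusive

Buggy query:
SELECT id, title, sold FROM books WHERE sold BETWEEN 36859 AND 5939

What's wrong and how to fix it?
Bug: BETWEEN expects the lower bound first; with 36859 AND 5939 the range is empty

Fix: Swap the bounds so the smaller value comes first

Corrected query:
SELECT id, title, sold FROM books WHERE sold BETWEEN 5939 AND 36859

Result:
id | title               | sold 
---+---------------------+------
1  | The Dispossessed    | 10618
3  | Oryx and Crake      | 20161
4  | 1984                | 16917
5  | Oryx and Crake      | 26762
8  | Oryx and Crake      | 16660
9  | The Handmaid's Tale | 35935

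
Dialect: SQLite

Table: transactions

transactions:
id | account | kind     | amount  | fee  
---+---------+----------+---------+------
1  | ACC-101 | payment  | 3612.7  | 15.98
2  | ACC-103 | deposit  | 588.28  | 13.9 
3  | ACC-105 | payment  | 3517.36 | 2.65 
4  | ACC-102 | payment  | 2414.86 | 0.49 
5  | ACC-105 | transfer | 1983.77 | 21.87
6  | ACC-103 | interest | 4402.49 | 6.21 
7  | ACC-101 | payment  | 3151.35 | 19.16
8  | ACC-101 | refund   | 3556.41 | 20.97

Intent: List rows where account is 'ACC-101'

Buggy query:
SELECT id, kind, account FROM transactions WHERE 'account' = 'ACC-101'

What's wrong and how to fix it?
Bug: Single quotes denote string literals in SQL; the column name is being compared as a constant string

Fix: Remove the quotes around the column name (or use double quotes for an identifier)

Corrected query:
SELECT id, kind, account FROM transactions WHERE account = 'ACC-101'

Result:
id | kind    | account
---+---------+--------
1  | payment | ACC-101
7  | payment | ACC-101
8  | refund  | ACC-101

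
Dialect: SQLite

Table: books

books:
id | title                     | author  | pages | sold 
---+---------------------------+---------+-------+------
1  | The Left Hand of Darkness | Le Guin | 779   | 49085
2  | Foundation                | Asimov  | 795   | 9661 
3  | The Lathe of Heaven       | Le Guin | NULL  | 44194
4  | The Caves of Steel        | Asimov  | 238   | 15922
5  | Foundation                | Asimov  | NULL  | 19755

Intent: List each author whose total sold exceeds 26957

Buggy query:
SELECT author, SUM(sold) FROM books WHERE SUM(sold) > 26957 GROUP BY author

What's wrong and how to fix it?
Bug: SUM(sold) is an aggregate, but WHERE filters rows before aggregation

Fix: Move the aggregate condition to a HAVING clause

Corrected query:
SELECT author, SUM(sold) FROM books GROUP BY author HAVING SUM(sold) > 26957

Result:
author  | SUM(sold)
--------+----------
Asimov  | 45338    
Le Guin | 93279    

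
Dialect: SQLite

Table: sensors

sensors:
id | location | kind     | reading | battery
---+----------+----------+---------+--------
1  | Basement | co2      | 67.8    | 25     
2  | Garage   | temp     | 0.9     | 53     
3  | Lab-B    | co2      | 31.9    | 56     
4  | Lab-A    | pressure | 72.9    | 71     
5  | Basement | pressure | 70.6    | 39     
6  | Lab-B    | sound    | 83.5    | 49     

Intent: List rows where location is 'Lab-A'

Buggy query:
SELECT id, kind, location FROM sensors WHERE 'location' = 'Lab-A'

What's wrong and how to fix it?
Bug: 'location' in single quotes is a string literal, not the column; the comparison is literal-vs-literal and never true

Fix: Reference the column as location without single quotes

Corrected query:
SELECT id, kind, location FROM sensors WHERE location = 'Lab-A'

Result:
id | kind     | location
---+----------+---------
4  | pressure | Lab-A   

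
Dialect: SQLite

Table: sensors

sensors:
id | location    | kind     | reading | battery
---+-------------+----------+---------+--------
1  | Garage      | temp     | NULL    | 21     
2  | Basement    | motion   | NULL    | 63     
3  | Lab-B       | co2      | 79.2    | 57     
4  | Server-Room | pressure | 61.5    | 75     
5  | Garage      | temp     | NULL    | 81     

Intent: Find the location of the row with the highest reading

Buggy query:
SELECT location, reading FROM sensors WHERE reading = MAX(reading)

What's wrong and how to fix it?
Bug: WHERE is evaluated per row; an aggregate over the whole table isn't defined there

Fix: Wrap MAX in a scalar subquery so WHERE compares against a single value

Corrected query:
SELECT location, reading FROM sensors WHERE reading = (SELECT MAX(reading) FROM sensors)

Result:
location | reading
---------+--------
Lab-B    | 79.2   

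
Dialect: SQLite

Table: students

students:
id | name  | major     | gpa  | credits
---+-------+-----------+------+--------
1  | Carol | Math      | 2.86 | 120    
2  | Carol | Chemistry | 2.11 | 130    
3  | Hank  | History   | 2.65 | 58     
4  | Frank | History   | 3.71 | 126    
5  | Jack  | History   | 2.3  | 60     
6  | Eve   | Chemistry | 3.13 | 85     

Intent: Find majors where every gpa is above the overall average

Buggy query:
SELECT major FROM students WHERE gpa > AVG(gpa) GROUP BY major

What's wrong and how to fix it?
Bug: WHERE evaluates per row before aggregation, so AVG() is unavailable

Fix: Use a subquery for AVG and a HAVING MIN(...) filter so the condition holds for every row in the group

Corrected query:
SELECT major FROM students GROUP BY major HAVING MIN(gpa) > (SELECT AVG(gpa) FROM students)

Result:
major
-----
Math 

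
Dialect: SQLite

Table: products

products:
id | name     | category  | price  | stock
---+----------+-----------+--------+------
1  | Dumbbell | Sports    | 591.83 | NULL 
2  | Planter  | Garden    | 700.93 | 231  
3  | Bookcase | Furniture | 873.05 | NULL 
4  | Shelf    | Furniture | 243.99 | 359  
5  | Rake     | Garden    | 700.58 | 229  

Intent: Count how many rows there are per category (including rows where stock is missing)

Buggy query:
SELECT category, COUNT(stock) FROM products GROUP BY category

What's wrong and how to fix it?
Bug: COUNT(stock) skips NULLs, so groups with missing stock are undercounted

Fix: Replace COUNT(stock) with COUNT(*)

Corrected query:
SELECT category, COUNT(*) FROM products GROUP BY category

Result:
category  | COUNT(*)
----------+---------
Furniture | 2       
Garden    | 2       
Sports    | 1       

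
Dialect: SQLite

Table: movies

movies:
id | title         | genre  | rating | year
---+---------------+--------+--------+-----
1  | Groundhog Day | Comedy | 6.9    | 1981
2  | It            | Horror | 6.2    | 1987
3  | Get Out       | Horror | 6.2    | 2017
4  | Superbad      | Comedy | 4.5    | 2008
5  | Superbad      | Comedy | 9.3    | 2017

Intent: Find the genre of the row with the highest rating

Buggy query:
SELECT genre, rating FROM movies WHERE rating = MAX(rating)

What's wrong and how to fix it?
Bug: MAX(rating) is an aggregate and cannot be used directly in WHERE

Fix: Wrap MAX in a scalar subquery so WHERE compares against a single value

Corrected query:
SELECT genre, rating FROM movies WHERE rating = (SELECT MAX(rating) FROM movies)

Result:
genre  | rating
-------+-------
Comedy | 9.3   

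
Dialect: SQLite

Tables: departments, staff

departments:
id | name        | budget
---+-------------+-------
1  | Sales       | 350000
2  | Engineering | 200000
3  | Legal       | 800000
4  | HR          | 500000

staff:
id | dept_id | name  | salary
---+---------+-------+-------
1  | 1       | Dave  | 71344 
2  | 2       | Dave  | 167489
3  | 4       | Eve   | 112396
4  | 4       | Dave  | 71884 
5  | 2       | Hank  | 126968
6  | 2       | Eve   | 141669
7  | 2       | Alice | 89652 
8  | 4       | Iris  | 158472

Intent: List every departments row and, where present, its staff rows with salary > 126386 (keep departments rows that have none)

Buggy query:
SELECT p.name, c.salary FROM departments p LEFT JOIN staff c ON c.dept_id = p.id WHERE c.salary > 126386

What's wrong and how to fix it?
Bug: A WHERE condition on the right-hand table after LEFT JOIN drops unmatched parents

Fix: Move the right-table condition into the ON clause so unmatched parents are kept

Corrected query:
SELECT p.name, c.salary FROM departments p LEFT JOIN staff c ON c.dept_id = p.id AND c.salary > 126386

Result:
name        | salary
------------+-------
Sales       | NULL  
Engineering | 126968
Engineering | 141669
Engineering | 167489
Legal       | NULL  
HR          | 158472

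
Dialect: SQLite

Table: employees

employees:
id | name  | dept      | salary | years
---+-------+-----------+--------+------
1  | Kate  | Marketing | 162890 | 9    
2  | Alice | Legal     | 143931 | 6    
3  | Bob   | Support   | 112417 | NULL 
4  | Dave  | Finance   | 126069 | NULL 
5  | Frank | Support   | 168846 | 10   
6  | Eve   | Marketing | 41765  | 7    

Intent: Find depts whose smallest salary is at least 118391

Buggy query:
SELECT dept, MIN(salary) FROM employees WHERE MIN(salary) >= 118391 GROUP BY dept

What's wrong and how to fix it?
Bug: Aggregates like MIN are computed per group after WHERE runs

Fix: Replace WHERE with HAVING after the GROUP BY

Corrected query:
SELECT dept, MIN(salary) FROM employees GROUP BY dept HAVING MIN(salary) >= 118391

Result:
dept    | MIN(salary)
--------+------------
Finance | 126069     
Legal   | 143931     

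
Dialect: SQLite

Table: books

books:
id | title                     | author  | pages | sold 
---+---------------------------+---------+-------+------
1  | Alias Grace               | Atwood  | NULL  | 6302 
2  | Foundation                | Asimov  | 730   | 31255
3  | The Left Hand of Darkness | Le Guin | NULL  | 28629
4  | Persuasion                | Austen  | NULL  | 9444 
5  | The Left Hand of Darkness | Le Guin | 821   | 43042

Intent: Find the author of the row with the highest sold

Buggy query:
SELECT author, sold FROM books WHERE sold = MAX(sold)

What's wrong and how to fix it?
Bug: MAX(sold) is an aggregate and cannot be used directly in WHERE

Fix: Use a subquery: WHERE sold = (SELECT MAX(sold) FROM books)

Corrected query:
SELECT author, sold FROM books WHERE sold = (SELECT MAX(sold) FROM books)

Result:
author  | sold 
--------+------
Le Guin | 43042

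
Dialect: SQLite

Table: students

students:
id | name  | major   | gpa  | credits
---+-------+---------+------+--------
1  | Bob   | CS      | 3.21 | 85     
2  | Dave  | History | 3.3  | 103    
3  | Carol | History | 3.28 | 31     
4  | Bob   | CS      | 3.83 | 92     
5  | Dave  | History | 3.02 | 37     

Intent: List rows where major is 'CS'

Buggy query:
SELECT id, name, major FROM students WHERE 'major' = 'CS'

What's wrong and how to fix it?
Bug: 'major' in single quotes is a string literal, not the column; the comparison is literal-vs-literal and never true

Fix: Remove the quotes around the column name (or use double quotes for an identifier)

Corrected query:
SELECT id, name, major FROM students WHERE major = 'CS'

Result:
id | name | major
---+------+------
1  | Bob  | CS   
4  | Bob  | CS   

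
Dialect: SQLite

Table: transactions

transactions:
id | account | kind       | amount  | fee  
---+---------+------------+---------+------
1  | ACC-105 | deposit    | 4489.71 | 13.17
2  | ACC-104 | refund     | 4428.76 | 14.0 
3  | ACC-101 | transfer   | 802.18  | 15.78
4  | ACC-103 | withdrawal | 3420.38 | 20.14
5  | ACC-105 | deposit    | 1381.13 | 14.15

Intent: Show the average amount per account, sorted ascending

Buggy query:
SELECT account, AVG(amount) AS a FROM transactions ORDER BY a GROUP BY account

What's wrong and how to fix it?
Bug: ORDER BY appears before GROUP BY; SQL clause order requires GROUP BY first

Fix: Reorder: SELECT … FROM … GROUP BY … ORDER BY …

Corrected query:
SELECT account, AVG(amount) AS a FROM transactions GROUP BY account ORDER BY a

Result:
account | a      
--------+--------
ACC-101 | 802.18 
ACC-105 | 2935.42
ACC-103 | 3420.38
ACC-104 | 4428.76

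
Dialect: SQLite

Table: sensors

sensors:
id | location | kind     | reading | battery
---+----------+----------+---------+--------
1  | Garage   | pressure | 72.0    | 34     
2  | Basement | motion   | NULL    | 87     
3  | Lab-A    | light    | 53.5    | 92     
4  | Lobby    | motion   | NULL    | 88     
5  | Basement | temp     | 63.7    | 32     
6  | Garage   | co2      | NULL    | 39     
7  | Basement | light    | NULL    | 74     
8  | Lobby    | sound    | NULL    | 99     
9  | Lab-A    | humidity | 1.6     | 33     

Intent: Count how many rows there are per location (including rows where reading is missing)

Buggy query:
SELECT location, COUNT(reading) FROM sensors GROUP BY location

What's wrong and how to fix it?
Bug: COUNT(column) counts non-NULL values only; rows with NULL reading aren't counted

Fix: Use COUNT(*) to count all rows regardless of NULL

Corrected query:
SELECT location, COUNT(*) FROM sensors GROUP BY location

Result:
location | COUNT(*)
---------+---------
Basement | 3       
Garage   | 2       
Lab-A    | 2       
Lobby    | 2       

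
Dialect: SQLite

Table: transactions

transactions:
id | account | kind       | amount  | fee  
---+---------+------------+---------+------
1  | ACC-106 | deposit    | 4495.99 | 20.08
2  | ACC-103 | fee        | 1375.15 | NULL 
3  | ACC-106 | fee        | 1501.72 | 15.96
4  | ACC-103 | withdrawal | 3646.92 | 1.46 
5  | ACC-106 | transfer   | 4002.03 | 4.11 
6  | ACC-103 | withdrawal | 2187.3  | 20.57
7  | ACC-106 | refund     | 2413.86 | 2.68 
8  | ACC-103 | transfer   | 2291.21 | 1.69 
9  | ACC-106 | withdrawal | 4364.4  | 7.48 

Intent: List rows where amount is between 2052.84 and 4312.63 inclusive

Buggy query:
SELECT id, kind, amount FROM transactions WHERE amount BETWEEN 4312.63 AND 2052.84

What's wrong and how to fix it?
Bug: BETWEEN expects the lower bound first; with 4312.63 AND 2052.84 the range is empty

Fix: Write BETWEEN 2052.84 AND 4312.63

Corrected query:
SELECT id, kind, amount FROM transactions WHERE amount BETWEEN 2052.84 AND 4312.63

Result:
id | kind       | amount 
---+------------+--------
4  | withdrawal | 3646.92
5  | transfer   | 4002.03
6  | withdrawal | 2187.3 
7  | refund     | 2413.86
8  | transfer   | 2291.21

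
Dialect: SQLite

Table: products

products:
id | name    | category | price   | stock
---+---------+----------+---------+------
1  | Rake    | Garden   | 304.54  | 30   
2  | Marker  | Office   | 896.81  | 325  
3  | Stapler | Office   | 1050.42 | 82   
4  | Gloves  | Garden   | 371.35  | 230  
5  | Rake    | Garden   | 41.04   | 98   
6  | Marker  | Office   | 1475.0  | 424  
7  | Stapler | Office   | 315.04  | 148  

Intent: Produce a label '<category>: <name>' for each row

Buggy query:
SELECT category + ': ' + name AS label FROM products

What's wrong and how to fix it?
Bug: SQLite uses || for string concatenation; + coerces text to numbers (yielding 0)

Fix: Replace + with || to concatenate text

Corrected query:
SELECT category || ': ' || name AS label FROM products

Result:
label          
---------------
Garden: Rake   
Office: Marker 
Office: Stapler
Garden: Gloves 
Garden: Rake   
Office: Marker 
Office: Stapler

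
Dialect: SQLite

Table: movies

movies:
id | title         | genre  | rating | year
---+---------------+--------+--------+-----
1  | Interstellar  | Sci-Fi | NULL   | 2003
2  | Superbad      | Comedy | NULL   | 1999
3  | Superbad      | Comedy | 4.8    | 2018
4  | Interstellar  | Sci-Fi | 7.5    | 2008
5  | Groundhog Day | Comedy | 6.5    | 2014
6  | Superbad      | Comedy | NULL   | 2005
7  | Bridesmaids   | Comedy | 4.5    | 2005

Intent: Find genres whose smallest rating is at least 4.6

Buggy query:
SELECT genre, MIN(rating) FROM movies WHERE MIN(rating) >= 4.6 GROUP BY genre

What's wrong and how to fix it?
Bug: Aggregates like MIN are computed per group after WHERE runs

Fix: Replace WHERE with HAVING after the GROUP BY

Corrected query:
SELECT genre, MIN(rating) FROM movies GROUP BY genre HAVING MIN(rating) >= 4.6

Result:
genre  | MIN(rating)
-------+------------
Sci-Fi | 7.5        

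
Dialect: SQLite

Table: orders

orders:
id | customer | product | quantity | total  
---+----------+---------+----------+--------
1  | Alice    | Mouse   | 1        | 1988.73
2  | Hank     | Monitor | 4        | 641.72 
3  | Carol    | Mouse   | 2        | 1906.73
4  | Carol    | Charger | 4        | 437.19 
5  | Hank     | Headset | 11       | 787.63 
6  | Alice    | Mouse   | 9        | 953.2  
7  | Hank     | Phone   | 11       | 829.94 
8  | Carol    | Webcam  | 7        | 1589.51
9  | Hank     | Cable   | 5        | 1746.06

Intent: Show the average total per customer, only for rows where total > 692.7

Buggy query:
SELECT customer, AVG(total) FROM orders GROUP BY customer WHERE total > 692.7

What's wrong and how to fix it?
Bug: WHERE cannot follow GROUP BY

Fix: Place WHERE between FROM and GROUP BY

Corrected query:
SELECT customer, AVG(total) FROM orders WHERE total > 692.7 GROUP BY customer

Result:
customer | AVG(total)
---------+-----------
Alice    | 1470.965  
Carol    | 1748.12   
Hank     | 1121.21   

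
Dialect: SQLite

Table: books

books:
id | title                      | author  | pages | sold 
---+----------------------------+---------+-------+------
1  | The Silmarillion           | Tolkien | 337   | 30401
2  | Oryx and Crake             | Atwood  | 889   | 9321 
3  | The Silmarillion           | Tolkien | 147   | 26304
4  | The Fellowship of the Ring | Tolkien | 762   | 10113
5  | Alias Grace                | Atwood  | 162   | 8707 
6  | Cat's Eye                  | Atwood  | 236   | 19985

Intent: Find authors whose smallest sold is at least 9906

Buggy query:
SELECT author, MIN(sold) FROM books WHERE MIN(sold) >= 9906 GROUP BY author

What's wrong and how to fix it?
Bug: Aggregates like MIN are computed per group after WHERE runs

Fix: Replace WHERE with HAVING after the GROUP BY

Corrected query:
SELECT author, MIN(sold) FROM books GROUP BY author HAVING MIN(sold) >= 9906

Result:
author  | MIN(sold)
--------+----------
Tolkien | 10113    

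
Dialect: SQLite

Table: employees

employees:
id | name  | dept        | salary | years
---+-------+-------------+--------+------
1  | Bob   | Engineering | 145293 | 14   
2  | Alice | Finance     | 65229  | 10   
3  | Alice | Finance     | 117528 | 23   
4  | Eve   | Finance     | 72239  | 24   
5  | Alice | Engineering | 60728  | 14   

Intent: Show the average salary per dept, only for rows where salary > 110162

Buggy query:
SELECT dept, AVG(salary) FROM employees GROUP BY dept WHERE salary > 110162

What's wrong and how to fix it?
Bug: WHERE cannot follow GROUP BY

Fix: Move the WHERE clause before GROUP BY

Corrected query:
SELECT dept, AVG(salary) FROM employees WHERE salary > 110162 GROUP BY dept

Result:
dept        | AVG(salary)
------------+------------
Engineering | 145293     
Finance     | 117528     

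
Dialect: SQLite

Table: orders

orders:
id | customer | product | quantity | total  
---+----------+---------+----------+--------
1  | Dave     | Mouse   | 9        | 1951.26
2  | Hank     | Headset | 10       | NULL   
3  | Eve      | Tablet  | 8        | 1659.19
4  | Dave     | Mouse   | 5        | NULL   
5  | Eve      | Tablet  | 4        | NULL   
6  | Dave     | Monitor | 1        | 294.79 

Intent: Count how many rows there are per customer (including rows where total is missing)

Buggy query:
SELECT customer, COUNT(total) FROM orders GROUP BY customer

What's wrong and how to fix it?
Bug: COUNT(column) counts non-NULL values only; rows with NULL total aren't counted

Fix: Replace COUNT(total) with COUNT(*)

Corrected query:
SELECT customer, COUNT(*) FROM orders GROUP BY customer

Result:
customer | COUNT(*)
---------+---------
Dave     | 3       
Eve      | 2       
Hank     | 1       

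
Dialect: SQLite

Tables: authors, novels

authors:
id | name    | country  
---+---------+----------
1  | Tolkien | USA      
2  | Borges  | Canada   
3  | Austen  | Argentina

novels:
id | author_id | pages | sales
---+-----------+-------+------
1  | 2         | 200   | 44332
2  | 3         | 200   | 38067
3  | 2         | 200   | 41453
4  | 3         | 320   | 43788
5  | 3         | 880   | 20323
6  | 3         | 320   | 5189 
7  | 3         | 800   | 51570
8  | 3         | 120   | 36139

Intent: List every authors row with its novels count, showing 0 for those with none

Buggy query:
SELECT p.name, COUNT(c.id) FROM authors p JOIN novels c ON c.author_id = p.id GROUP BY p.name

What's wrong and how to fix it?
Bug: An inner join excludes parents with zero children

Fix: Switch to LEFT JOIN to retain unmatched parent rows

Corrected query:
SELECT p.name, COUNT(c.id) FROM authors p LEFT JOIN novels c ON c.author_id = p.id GROUP BY p.name

Result:
name    | COUNT(c.id)
--------+------------
Austen  | 6          
Borges  | 2          
Tolkien | 0          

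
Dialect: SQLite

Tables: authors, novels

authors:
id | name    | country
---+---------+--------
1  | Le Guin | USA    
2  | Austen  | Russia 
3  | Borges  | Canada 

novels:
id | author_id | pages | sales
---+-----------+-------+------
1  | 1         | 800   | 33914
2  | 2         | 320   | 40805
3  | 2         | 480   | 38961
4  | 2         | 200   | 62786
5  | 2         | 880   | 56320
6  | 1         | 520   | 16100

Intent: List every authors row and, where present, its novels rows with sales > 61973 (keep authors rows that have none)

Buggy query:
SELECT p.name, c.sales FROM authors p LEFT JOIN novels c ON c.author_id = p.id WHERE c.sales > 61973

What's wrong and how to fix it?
Bug: A WHERE condition on the right-hand table after LEFT JOIN drops unmatched parents

Fix: Put 'c.sales > 61973' in the JOIN's ON clause instead of WHERE

Corrected query:
SELECT p.name, c.sales FROM authors p LEFT JOIN novels c ON c.author_id = p.id AND c.sales > 61973

Result:
name    | sales
--------+------
Le Guin | NULL 
Austen  | 62786
Borges  | NULL 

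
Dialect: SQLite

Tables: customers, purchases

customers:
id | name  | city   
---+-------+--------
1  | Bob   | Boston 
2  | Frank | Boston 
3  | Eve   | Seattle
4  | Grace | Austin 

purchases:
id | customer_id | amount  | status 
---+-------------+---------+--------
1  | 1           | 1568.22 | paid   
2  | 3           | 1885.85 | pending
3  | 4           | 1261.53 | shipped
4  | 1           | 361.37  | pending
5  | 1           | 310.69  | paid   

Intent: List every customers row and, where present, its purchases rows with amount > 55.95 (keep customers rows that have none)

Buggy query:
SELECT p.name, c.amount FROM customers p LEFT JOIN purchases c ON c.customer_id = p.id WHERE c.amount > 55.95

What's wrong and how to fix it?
Bug: A WHERE condition on the right-hand table after LEFT JOIN drops unmatched parents

Fix: Move the right-table condition into the ON clause so unmatched parents are kept

Corrected query:
SELECT p.name, c.amount FROM customers p LEFT JOIN purchases c ON c.customer_id = p.id AND c.amount > 55.95

Result:
name  | amount 
------+--------
Bob   | 310.69 
Bob   | 361.37 
Bob   | 1568.22
Frank | NULL   
Eve   | 1885.85
Grace | 1261.53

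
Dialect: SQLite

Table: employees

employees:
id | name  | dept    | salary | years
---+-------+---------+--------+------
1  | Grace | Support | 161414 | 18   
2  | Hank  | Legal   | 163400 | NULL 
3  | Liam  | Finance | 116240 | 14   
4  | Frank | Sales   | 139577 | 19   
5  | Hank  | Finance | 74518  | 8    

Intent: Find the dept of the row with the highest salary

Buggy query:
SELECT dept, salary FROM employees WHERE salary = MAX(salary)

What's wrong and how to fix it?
Bug: MAX(salary) is an aggregate and cannot be used directly in WHERE

Fix: Wrap MAX in a scalar subquery so WHERE compares against a single value

Corrected query:
SELECT dept, salary FROM employees WHERE salary = (SELECT MAX(salary) FROM employees)

Result:
dept  | salary
------+-------
Legal | 163400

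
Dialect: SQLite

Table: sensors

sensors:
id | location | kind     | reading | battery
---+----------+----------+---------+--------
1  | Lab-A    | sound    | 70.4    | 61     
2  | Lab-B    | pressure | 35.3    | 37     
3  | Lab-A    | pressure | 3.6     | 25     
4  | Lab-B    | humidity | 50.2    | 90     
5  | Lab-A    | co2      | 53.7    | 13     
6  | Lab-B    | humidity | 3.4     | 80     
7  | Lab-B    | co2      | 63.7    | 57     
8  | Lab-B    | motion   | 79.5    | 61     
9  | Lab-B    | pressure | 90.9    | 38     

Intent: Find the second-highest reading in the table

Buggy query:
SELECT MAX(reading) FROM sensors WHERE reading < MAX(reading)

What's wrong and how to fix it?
Bug: The inner MAX is an aggregate inside WHERE, which is not allowed

Fix: Compute the overall MAX in a subquery, then take MAX of rows below it

Corrected query:
SELECT MAX(reading) FROM sensors WHERE reading < (SELECT MAX(reading) FROM sensors)

Result:
MAX(reading)
------------
79.5        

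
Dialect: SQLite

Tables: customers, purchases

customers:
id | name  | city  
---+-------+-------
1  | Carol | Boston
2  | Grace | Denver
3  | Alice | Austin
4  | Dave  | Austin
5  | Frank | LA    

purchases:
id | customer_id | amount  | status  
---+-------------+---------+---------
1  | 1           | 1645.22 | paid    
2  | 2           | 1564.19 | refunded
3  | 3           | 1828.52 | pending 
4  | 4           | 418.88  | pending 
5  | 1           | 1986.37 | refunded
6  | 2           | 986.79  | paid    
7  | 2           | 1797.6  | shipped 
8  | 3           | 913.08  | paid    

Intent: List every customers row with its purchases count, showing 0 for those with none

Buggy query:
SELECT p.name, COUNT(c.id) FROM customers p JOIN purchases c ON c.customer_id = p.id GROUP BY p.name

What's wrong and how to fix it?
Bug: An inner join excludes parents with zero children

Fix: Switch to LEFT JOIN to retain unmatched parent rows

Corrected query:
SELECT p.name, COUNT(c.id) FROM customers p LEFT JOIN purchases c ON c.customer_id = p.id GROUP BY p.name

Result:
name  | COUNT(c.id)
------+------------
Alice | 2          
Carol | 2          
Dave  | 1          
Frank | 0          
Grace | 3          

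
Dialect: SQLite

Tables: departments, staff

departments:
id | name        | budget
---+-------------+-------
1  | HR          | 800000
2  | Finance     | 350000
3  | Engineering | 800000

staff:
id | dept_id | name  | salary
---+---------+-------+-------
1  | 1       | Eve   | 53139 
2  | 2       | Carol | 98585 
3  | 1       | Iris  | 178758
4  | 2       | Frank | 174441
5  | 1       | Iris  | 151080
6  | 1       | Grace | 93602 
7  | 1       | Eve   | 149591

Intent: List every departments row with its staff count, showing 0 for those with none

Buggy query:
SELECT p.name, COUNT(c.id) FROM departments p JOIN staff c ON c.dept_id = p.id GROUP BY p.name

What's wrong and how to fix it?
Bug: An inner join excludes parents with zero children

Fix: Switch to LEFT JOIN to retain unmatched parent rows

Corrected query:
SELECT p.name, COUNT(c.id) FROM departments p LEFT JOIN staff c ON c.dept_id = p.id GROUP BY p.name

Result:
name        | COUNT(c.id)
------------+------------
Engineering | 0          
Finance     | 2          
HR          | 5          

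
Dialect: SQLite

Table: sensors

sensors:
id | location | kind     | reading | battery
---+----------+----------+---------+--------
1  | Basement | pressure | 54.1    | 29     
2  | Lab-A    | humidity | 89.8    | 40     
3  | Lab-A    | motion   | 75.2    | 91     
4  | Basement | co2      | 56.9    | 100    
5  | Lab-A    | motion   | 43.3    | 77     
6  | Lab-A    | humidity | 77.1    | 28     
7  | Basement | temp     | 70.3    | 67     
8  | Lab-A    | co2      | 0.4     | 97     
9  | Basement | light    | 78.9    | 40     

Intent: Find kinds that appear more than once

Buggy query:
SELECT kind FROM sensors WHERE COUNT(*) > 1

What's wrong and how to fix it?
Bug: WHERE can't reference COUNT(*); aggregates are computed after WHERE

Fix: Group first, then use HAVING for the count condition

Corrected query:
SELECT kind FROM sensors GROUP BY kind HAVING COUNT(*) > 1

Result:
kind    
--------
co2     
humidity
motion  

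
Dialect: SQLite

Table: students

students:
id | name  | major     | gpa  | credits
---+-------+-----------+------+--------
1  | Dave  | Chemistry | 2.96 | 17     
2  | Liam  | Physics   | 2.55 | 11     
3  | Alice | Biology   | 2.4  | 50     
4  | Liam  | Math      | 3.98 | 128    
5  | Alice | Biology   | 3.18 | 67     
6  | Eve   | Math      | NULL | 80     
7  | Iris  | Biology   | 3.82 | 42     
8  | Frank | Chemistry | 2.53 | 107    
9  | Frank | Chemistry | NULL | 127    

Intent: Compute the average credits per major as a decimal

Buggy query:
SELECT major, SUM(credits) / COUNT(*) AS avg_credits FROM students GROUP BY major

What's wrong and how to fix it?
Bug: SUM(credits) and COUNT(*) are both integers; the division truncates the fractional part

Fix: Multiply by 1.0 (or CAST to REAL) to force floating-point division

Corrected query:
SELECT major, SUM(credits) * 1.0 / COUNT(*) AS avg_credits FROM students GROUP BY major

Result:
major     | avg_credits
----------+------------
Biology   | 53         
Chemistry | 83.666667  
Math      | 104        
Physics   | 11         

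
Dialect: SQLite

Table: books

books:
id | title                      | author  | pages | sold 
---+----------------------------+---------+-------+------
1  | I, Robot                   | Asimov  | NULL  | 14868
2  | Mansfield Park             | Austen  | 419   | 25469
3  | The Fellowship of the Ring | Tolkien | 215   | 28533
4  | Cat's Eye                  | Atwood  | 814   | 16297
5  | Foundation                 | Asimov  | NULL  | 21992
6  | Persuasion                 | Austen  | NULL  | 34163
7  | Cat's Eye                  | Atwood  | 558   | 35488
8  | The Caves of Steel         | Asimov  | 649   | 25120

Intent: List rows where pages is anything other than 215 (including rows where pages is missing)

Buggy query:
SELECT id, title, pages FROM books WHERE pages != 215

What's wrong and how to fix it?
Bug: Inequality against NULL is unknown, not true; rows with NULL are dropped

Fix: Add an explicit OR pages IS NULL to include the missing-value rows

Corrected query:
SELECT id, title, pages FROM books WHERE pages != 215 OR pages IS NULL

Result:
id | title              | pages
---+--------------------+------
1  | I, Robot           | NULL 
2  | Mansfield Park     | 419  
4  | Cat's Eye          | 814  
5  | Foundation         | NULL 
6  | Persuasion         | NULL 
7  | Cat's Eye          | 558  
8  | The Caves of Steel | 649  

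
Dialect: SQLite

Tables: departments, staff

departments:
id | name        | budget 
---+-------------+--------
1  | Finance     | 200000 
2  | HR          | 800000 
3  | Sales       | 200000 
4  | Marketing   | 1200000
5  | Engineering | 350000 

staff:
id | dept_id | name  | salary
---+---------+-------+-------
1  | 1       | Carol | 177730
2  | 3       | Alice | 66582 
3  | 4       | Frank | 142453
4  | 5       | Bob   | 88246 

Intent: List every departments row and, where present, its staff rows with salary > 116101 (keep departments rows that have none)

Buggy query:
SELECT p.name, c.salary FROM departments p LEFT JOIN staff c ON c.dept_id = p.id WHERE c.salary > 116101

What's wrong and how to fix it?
Bug: Filtering c.salary in WHERE discards the NULL rows produced by LEFT JOIN, turning it into an inner join

Fix: Move the right-table condition into the ON clause so unmatched parents are kept

Corrected query:
SELECT p.name, c.salary FROM departments p LEFT JOIN staff c ON c.dept_id = p.id AND c.salary > 116101

Result:
name        | salary
------------+-------
Finance     | 177730
HR          | NULL  
Sales       | NULL  
Marketing   | 142453
Engineering | NULL  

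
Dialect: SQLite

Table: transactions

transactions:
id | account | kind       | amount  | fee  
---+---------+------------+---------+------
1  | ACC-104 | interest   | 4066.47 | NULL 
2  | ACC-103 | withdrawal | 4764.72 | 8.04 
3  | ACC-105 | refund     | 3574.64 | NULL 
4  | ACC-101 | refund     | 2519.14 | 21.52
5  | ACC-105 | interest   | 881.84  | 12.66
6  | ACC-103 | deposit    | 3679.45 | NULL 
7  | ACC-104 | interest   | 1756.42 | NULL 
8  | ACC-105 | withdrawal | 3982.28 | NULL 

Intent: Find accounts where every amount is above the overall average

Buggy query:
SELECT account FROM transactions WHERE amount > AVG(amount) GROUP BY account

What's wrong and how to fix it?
Bug: WHERE evaluates per row before aggregation, so AVG() is unavailable

Fix: Use a subquery for AVG and a HAVING MIN(...) filter so the condition holds for every row in the group

Corrected query:
SELECT account FROM transactions GROUP BY account HAVING MIN(amount) > (SELECT AVG(amount) FROM transactions)

Result:
account
-------
ACC-103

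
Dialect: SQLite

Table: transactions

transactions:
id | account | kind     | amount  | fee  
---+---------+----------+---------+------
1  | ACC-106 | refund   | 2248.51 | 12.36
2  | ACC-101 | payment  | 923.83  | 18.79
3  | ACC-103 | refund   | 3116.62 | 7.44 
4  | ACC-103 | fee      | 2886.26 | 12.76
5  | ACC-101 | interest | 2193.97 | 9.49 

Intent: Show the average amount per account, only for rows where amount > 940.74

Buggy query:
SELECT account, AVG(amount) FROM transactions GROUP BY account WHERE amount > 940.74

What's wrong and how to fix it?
Bug: WHERE cannot follow GROUP BY

Fix: Move the WHERE clause before GROUP BY

Corrected query:
SELECT account, AVG(amount) FROM transactions WHERE amount > 940.74 GROUP BY account

Result:
account | AVG(amount)
--------+------------
ACC-101 | 2193.97    
ACC-103 | 3001.44    
ACC-106 | 2248.51    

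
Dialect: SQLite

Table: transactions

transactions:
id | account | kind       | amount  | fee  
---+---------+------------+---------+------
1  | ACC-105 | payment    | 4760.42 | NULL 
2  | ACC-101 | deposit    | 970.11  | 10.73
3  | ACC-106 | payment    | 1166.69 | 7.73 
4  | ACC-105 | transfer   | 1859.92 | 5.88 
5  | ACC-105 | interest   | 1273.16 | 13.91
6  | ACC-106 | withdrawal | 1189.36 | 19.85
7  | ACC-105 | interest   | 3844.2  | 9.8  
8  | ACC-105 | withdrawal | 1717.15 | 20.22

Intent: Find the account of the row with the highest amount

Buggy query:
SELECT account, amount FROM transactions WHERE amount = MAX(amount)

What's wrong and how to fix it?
Bug: MAX(amount) is an aggregate and cannot be used directly in WHERE

Fix: Wrap MAX in a scalar subquery so WHERE compares against a single value

Corrected query:
SELECT account, amount FROM transactions WHERE amount = (SELECT MAX(amount) FROM transactions)

Result:
account | amount 
--------+--------
ACC-105 | 4760.42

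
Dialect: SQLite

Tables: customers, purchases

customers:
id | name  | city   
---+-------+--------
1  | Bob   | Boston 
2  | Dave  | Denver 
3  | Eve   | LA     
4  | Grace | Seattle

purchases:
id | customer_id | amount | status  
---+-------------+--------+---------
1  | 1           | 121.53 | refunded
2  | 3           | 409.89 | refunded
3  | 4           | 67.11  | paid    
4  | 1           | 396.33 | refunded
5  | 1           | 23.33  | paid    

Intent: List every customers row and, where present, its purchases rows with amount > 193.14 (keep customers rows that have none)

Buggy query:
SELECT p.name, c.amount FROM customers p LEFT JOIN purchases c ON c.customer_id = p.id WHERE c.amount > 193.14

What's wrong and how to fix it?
Bug: Filtering c.amount in WHERE discards the NULL rows produced by LEFT JOIN, turning it into an inner join

Fix: Put 'c.amount > 193.14' in the JOIN's ON clause instead of WHERE

Corrected query:
SELECT p.name, c.amount FROM customers p LEFT JOIN purchases c ON c.customer_id = p.id AND c.amount > 193.14

Result:
name  | amount
------+-------
Bob   | 396.33
Dave  | NULL  
Eve   | 409.89
Grace | NULL  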